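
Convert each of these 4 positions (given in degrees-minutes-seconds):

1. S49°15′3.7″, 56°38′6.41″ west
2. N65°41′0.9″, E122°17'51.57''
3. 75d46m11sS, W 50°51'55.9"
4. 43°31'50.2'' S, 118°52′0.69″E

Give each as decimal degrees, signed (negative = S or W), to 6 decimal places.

1. -49.251028, -56.635114
2. 65.683583, 122.297658
3. -75.769722, -50.865528
4. -43.530611, 118.866858

Point 1:
  φ: 15′ + 3.7″ = 15.06167′; 49 + 15.06167/60 = 49.2510278
  hemisphere S, so the sign is −
  λ: 56° + 38/60 + 6.41/3600 = 56 + 0.633333 + 0.001781 = 56.6351139
  hemisphere W, so the sign is −
Point 2:
  φ: 65° + 41/60 + 0.9/3600 = 65 + 0.683333 + 0.000250 = 65.6835833
  N ⇒ keep positive
  Longitude: 122° + 17/60 + 51.57/3600 = 122 + 0.283333 + 0.014325 = 122.2976583
  E ⇒ keep positive
Point 3:
  Latitude: 46′ + 11″ = 46.18333′; 75 + 46.18333/60 = 75.7697222
  hemisphere S, so the sign is −
  Longitude: 50 + 51/60 + 55.9/3600 = 50.8655278
  W ⇒ negate
Point 4:
  Lat: 43 + 31/60 + 50.2/3600 = 43.5306111
  S → negative
  Longitude: 118° + 52/60 + 0.69/3600 = 118 + 0.866667 + 0.000192 = 118.8668583
  E → positive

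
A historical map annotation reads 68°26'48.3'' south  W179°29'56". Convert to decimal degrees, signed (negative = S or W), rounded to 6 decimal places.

Lat: 68 + 26/60 + 48.3/3600 = 68.4467500
S → negative
Lon: 179° + 29/60 + 56/3600 = 179 + 0.483333 + 0.015556 = 179.4988889
hemisphere W, so the sign is −

-68.446750, -179.498889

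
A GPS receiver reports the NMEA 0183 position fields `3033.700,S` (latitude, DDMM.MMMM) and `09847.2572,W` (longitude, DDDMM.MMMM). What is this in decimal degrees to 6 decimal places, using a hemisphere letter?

Lat: degrees = first 2 digits = 30, minutes = 33.7; 30 + 33.7/60 = 30.5616667
Longitude: split at 3 digits → 098° and 47.2572′; 98 + 47.2572/60 = 98.7876200

30.561667° S, 98.787620° W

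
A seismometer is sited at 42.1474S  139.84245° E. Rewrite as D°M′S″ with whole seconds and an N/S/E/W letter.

42°08′51″ S, 139°50′33″ E

φ: 0.147400 × 60 = 8.84400′ → 8′, remainder × 60 = 50.64″
λ: whole degrees 139; 50.54700′ → 50′ and 32.82″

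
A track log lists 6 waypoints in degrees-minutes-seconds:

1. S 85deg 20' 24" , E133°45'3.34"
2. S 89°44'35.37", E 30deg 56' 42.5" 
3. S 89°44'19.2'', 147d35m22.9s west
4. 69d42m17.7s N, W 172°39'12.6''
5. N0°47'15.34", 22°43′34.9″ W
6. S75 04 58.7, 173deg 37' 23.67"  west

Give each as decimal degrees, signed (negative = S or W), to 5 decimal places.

1. -85.34000, 133.75093
2. -89.74316, 30.94514
3. -89.73867, -147.58969
4. 69.70492, -172.65350
5. 0.78759, -22.72636
6. -75.08297, -173.62324

Point 1:
  φ: 20′ + 24″ = 20.40000′; 85 + 20.40000/60 = 85.340000
  S → negative
  λ: 45′ + 3.34″ = 45.05567′; 133 + 45.05567/60 = 133.750928
  E ⇒ keep positive
Point 2:
  Lat: 44′ + 35.37″ = 44.58950′; 89 + 44.58950/60 = 89.743158
  hemisphere S, so the sign is −
  Lon: 30° + 56/60 + 42.5/3600 = 30 + 0.933333 + 0.011806 = 30.945139
  E → positive
Point 3:
  φ: 89° + 44/60 + 19.2/3600 = 89 + 0.733333 + 0.005333 = 89.738667
  S ⇒ negate
  λ: 147 + 35/60 + 22.9/3600 = 147.589694
  W ⇒ negate
Point 4:
  Lat: 69 + 42/60 + 17.7/3600 = 69.704917
  N ⇒ keep positive
  λ: 39′ + 12.6″ = 39.21000′; 172 + 39.21000/60 = 172.653500
  W ⇒ negate
Point 5:
  Latitude: 0 + 47/60 + 15.34/3600 = 0.787594
  N ⇒ keep positive
  λ: 22 + 43/60 + 34.9/3600 = 22.726361
  W ⇒ negate
Point 6:
  Latitude: 75° + 4/60 + 58.7/3600 = 75 + 0.066667 + 0.016306 = 75.082972
  S → negative
  Longitude: 37′ + 23.67″ = 37.39450′; 173 + 37.39450/60 = 173.623242
  W ⇒ negate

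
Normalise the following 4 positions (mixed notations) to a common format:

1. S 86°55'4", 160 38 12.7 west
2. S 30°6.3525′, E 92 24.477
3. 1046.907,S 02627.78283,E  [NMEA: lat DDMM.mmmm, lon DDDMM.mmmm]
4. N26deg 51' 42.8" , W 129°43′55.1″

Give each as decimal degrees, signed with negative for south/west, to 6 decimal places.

Point 1:
  Latitude: 86° + 55/60 + 4/3600 = 86 + 0.916667 + 0.001111 = 86.9177778
  S → negative
  λ: 160° + 38/60 + 12.7/3600 = 160 + 0.633333 + 0.003528 = 160.6368611
  W ⇒ negate
Point 2:
  Latitude: 6.3525′ = 0.105875°; total 30.1058750
  S ⇒ negate
  Lon: 24.477′ = 0.407950°; total 92.4079500
  E → positive
Point 3:
  φ: degrees = first 2 digits = 10, minutes = 46.907; 10 + 46.907/60 = 10.7817833
  hemisphere S, so the sign is −
  Lon: split at 3 digits → 026° and 27.78283′; 26 + 27.78283/60 = 26.4630472
  E → positive
Point 4:
  Latitude: 26° + 51/60 + 42.8/3600 = 26 + 0.850000 + 0.011889 = 26.8618889
  N ⇒ keep positive
  Lon: 43′ + 55.1″ = 43.91833′; 129 + 43.91833/60 = 129.7319722
  W → negative

1. -86.917778, -160.636861
2. -30.105875, 92.407950
3. -10.781783, 26.463047
4. 26.861889, -129.731972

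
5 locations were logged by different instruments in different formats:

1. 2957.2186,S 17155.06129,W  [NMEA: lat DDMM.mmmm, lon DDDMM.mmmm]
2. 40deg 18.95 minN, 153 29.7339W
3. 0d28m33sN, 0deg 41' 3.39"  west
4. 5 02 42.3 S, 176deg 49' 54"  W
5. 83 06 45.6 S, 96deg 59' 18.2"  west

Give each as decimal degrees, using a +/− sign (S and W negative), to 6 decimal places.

1. -29.953643, -171.917688
2. 40.315833, -153.495565
3. 0.475833, -0.684275
4. -5.045083, -176.831667
5. -83.112667, -96.988389

Point 1:
  φ: split at 2 digits → 29° and 57.2186′; 29 + 57.2186/60 = 29.9536433
  S ⇒ negate
  Lon: degrees = first 3 digits = 171, minutes = 55.06129; 171 + 55.06129/60 = 171.9176882
  W ⇒ negate
Point 2:
  Lat: 18.95′ = 0.315833°; total 40.3158333
  N ⇒ keep positive
  Longitude: 153 + 29.7339/60 = 153.4955650
  hemisphere W, so the sign is −
Point 3:
  Lat: 28′ + 33″ = 28.55000′; 0 + 28.55000/60 = 0.4758333
  N ⇒ keep positive
  Longitude: 0 + 41/60 + 3.39/3600 = 0.6842750
  hemisphere W, so the sign is −
Point 4:
  Lat: 2′ + 42.3″ = 2.70500′; 5 + 2.70500/60 = 5.0450833
  S → negative
  Longitude: 49′ + 54″ = 49.90000′; 176 + 49.90000/60 = 176.8316667
  W ⇒ negate
Point 5:
  Lat: 83° + 6/60 + 45.6/3600 = 83 + 0.100000 + 0.012667 = 83.1126667
  S → negative
  Lon: 96 + 59/60 + 18.2/3600 = 96.9883889
  W ⇒ negate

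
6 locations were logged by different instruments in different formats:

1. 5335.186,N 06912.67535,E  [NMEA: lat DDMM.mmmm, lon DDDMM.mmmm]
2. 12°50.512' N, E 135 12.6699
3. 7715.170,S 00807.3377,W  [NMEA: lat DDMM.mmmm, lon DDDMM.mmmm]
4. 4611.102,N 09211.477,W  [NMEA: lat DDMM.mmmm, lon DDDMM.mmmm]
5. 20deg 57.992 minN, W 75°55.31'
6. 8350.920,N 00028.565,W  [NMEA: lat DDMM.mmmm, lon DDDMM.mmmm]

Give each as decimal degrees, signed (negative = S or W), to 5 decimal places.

Point 1:
  Latitude: split at 2 digits → 53° and 35.186′; 53 + 35.186/60 = 53.586433
  N → positive
  λ: split at 3 digits → 069° and 12.67535′; 69 + 12.67535/60 = 69.211256
  E ⇒ keep positive
Point 2:
  φ: 50.512′ = 0.841867°; total 12.841867
  N ⇒ keep positive
  Lon: 135 + 12.6699/60 = 135.211165
  E → positive
Point 3:
  Lat: split at 2 digits → 77° and 15.17′; 77 + 15.17/60 = 77.252833
  S → negative
  Longitude: degrees = first 3 digits = 8, minutes = 7.3377; 8 + 7.3377/60 = 8.122295
  W ⇒ negate
Point 4:
  Lat: split at 2 digits → 46° and 11.102′; 46 + 11.102/60 = 46.185033
  N ⇒ keep positive
  Lon: degrees = first 3 digits = 92, minutes = 11.477; 92 + 11.477/60 = 92.191283
  hemisphere W, so the sign is −
Point 5:
  φ: 57.992′ = 0.966533°; total 20.966533
  N ⇒ keep positive
  Lon: 75 + 55.31/60 = 75.921833
  W ⇒ negate
Point 6:
  φ: split at 2 digits → 83° and 50.92′; 83 + 50.92/60 = 83.848667
  N → positive
  Lon: split at 3 digits → 000° and 28.565′; 0 + 28.565/60 = 0.476083
  W → negative

1. 53.58643, 69.21126
2. 12.84187, 135.21117
3. -77.25283, -8.12230
4. 46.18503, -92.19128
5. 20.96653, -75.92183
6. 83.84867, -0.47608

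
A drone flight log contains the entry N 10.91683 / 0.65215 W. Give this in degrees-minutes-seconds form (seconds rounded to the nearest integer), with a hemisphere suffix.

10°55′1″ N, 0°39′8″ W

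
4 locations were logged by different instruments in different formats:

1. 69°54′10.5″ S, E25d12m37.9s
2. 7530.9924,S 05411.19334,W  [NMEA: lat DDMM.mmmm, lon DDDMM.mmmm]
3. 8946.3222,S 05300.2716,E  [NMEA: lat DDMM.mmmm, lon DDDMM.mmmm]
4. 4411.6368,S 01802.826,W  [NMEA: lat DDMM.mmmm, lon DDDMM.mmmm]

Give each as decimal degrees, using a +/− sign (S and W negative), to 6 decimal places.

1. -69.902917, 25.210528
2. -75.516540, -54.186556
3. -89.772037, 53.004527
4. -44.193947, -18.047100

Point 1:
  φ: 69° + 54/60 + 10.5/3600 = 69 + 0.900000 + 0.002917 = 69.9029167
  S → negative
  λ: 12′ + 37.9″ = 12.63167′; 25 + 12.63167/60 = 25.2105278
  E ⇒ keep positive
Point 2:
  Latitude: split at 2 digits → 75° and 30.9924′; 75 + 30.9924/60 = 75.5165400
  S → negative
  λ: degrees = first 3 digits = 54, minutes = 11.19334; 54 + 11.19334/60 = 54.1865557
  W → negative
Point 3:
  Latitude: degrees = first 2 digits = 89, minutes = 46.3222; 89 + 46.3222/60 = 89.7720367
  hemisphere S, so the sign is −
  Lon: degrees = first 3 digits = 53, minutes = 0.2716; 53 + 0.2716/60 = 53.0045267
  E ⇒ keep positive
Point 4:
  Latitude: degrees = first 2 digits = 44, minutes = 11.6368; 44 + 11.6368/60 = 44.1939467
  S ⇒ negate
  Lon: degrees = first 3 digits = 18, minutes = 2.826; 18 + 2.826/60 = 18.0471000
  hemisphere W, so the sign is −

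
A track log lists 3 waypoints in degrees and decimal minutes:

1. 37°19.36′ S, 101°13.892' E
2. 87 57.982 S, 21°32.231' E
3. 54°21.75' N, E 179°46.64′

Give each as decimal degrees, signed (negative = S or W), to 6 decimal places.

1. -37.322667, 101.231533
2. -87.966367, 21.537183
3. 54.362500, 179.777333

Point 1:
  φ: 37 + 19.36/60 = 37.3226667
  S → negative
  Longitude: 101 + 13.892/60 = 101.2315333
  E ⇒ keep positive
Point 2:
  Latitude: 87 + 57.982/60 = 87.9663667
  hemisphere S, so the sign is −
  Lon: 32.231′ = 0.537183°; total 21.5371833
  E ⇒ keep positive
Point 3:
  φ: 21.75′ = 0.362500°; total 54.3625000
  N → positive
  λ: 46.64′ = 0.777333°; total 179.7773333
  E ⇒ keep positive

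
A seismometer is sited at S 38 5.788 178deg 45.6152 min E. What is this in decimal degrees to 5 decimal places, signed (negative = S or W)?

-38.09647, 178.76025

φ: 38 + 5.788/60 = 38.096467
S ⇒ negate
Longitude: 45.6152′ = 0.760253°; total 178.760253
E ⇒ keep positive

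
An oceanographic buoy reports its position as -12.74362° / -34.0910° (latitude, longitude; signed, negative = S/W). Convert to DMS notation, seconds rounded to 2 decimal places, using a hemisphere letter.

12°44′37.03″ S, 34°05′27.60″ W

Latitude is negative → S; |value| = 12.743620
φ: whole degrees 12; 44.61720′ → 44′ and 37.0320″
Longitude is negative → W; |value| = 34.091000
Longitude: 0.091000 × 60 = 5.46000′ → 5′, remainder × 60 = 27.6000″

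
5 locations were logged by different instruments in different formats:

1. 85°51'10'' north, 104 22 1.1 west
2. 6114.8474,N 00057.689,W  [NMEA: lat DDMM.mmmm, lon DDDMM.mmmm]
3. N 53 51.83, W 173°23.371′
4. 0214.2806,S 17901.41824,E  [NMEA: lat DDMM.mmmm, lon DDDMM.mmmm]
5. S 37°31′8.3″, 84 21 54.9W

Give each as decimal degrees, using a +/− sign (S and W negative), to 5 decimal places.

Point 1:
  φ: 85 + 51/60 + 10/3600 = 85.852778
  N ⇒ keep positive
  Lon: 104° + 22/60 + 1.1/3600 = 104 + 0.366667 + 0.000306 = 104.366972
  W → negative
Point 2:
  Latitude: degrees = first 2 digits = 61, minutes = 14.8474; 61 + 14.8474/60 = 61.247457
  N → positive
  Longitude: degrees = first 3 digits = 0, minutes = 57.689; 0 + 57.689/60 = 0.961483
  W ⇒ negate
Point 3:
  Latitude: 51.83′ = 0.863833°; total 53.863833
  N → positive
  Longitude: 23.371′ = 0.389517°; total 173.389517
  W ⇒ negate
Point 4:
  φ: split at 2 digits → 02° and 14.2806′; 2 + 14.2806/60 = 2.238010
  S ⇒ negate
  Longitude: split at 3 digits → 179° and 1.41824′; 179 + 1.41824/60 = 179.023637
  E → positive
Point 5:
  Lat: 37° + 31/60 + 8.3/3600 = 37 + 0.516667 + 0.002306 = 37.518972
  hemisphere S, so the sign is −
  Longitude: 84 + 21/60 + 54.9/3600 = 84.365250
  W → negative

1. 85.85278, -104.36697
2. 61.24746, -0.96148
3. 53.86383, -173.38952
4. -2.23801, 179.02364
5. -37.51897, -84.36525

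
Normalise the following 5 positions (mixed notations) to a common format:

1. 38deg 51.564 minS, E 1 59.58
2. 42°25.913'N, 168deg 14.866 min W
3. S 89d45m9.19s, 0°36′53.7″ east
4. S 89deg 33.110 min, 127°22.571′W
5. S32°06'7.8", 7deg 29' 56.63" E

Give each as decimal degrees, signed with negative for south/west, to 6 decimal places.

1. -38.859400, 1.993000
2. 42.431883, -168.247767
3. -89.752553, 0.614917
4. -89.551833, -127.376183
5. -32.102167, 7.499064

Point 1:
  Latitude: 51.564′ = 0.859400°; total 38.8594000
  hemisphere S, so the sign is −
  Longitude: 1 + 59.58/60 = 1.9930000
  E ⇒ keep positive
Point 2:
  Latitude: 25.913′ = 0.431883°; total 42.4318833
  N ⇒ keep positive
  Longitude: 168 + 14.866/60 = 168.2477667
  W → negative
Point 3:
  Latitude: 89 + 45/60 + 9.19/3600 = 89.7525528
  S ⇒ negate
  λ: 0 + 36/60 + 53.7/3600 = 0.6149167
  E ⇒ keep positive
Point 4:
  Lat: 89 + 33.11/60 = 89.5518333
  S → negative
  Lon: 127 + 22.571/60 = 127.3761833
  W → negative
Point 5:
  Latitude: 32 + 6/60 + 7.8/3600 = 32.1021667
  hemisphere S, so the sign is −
  Lon: 7° + 29/60 + 56.63/3600 = 7 + 0.483333 + 0.015731 = 7.4990639
  E → positive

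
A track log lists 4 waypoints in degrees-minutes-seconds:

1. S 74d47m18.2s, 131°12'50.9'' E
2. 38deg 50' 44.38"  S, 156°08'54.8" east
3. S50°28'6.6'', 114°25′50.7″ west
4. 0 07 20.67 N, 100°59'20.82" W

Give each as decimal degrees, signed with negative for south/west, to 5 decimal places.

1. -74.78839, 131.21414
2. -38.84566, 156.14856
3. -50.46850, -114.43075
4. 0.12241, -100.98912

Point 1:
  φ: 74° + 47/60 + 18.2/3600 = 74 + 0.783333 + 0.005056 = 74.788389
  hemisphere S, so the sign is −
  Lon: 12′ + 50.9″ = 12.84833′; 131 + 12.84833/60 = 131.214139
  E → positive
Point 2:
  Latitude: 38 + 50/60 + 44.38/3600 = 38.845661
  S → negative
  Lon: 8′ + 54.8″ = 8.91333′; 156 + 8.91333/60 = 156.148556
  E → positive
Point 3:
  Latitude: 50 + 28/60 + 6.6/3600 = 50.468500
  S → negative
  Lon: 114° + 25/60 + 50.7/3600 = 114 + 0.416667 + 0.014083 = 114.430750
  hemisphere W, so the sign is −
Point 4:
  φ: 0° + 7/60 + 20.67/3600 = 0 + 0.116667 + 0.005742 = 0.122408
  N → positive
  λ: 100 + 59/60 + 20.82/3600 = 100.989117
  hemisphere W, so the sign is −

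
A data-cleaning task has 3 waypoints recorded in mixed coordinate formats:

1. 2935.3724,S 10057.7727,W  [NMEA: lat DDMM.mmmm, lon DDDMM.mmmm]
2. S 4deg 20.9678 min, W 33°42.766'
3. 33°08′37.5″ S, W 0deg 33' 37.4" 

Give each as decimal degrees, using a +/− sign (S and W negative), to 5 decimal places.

1. -29.58954, -100.96288
2. -4.34946, -33.71277
3. -33.14375, -0.56039

Point 1:
  Lat: degrees = first 2 digits = 29, minutes = 35.3724; 29 + 35.3724/60 = 29.589540
  hemisphere S, so the sign is −
  λ: split at 3 digits → 100° and 57.7727′; 100 + 57.7727/60 = 100.962878
  W → negative
Point 2:
  φ: 20.9678′ = 0.349463°; total 4.349463
  S ⇒ negate
  Longitude: 42.766′ = 0.712767°; total 33.712767
  W → negative
Point 3:
  φ: 33° + 8/60 + 37.5/3600 = 33 + 0.133333 + 0.010417 = 33.143750
  S ⇒ negate
  λ: 33′ + 37.4″ = 33.62333′; 0 + 33.62333/60 = 0.560389
  W → negative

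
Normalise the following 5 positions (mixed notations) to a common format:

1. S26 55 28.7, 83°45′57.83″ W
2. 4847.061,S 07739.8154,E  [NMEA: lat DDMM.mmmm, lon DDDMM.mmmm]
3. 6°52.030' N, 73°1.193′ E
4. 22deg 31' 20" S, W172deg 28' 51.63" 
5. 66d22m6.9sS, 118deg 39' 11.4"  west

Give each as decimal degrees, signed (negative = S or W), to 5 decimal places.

1. -26.92464, -83.76606
2. -48.78435, 77.66359
3. 6.86717, 73.01988
4. -22.52222, -172.48101
5. -66.36858, -118.65317

Point 1:
  φ: 26° + 55/60 + 28.7/3600 = 26 + 0.916667 + 0.007972 = 26.924639
  S ⇒ negate
  λ: 83° + 45/60 + 57.83/3600 = 83 + 0.750000 + 0.016064 = 83.766064
  W ⇒ negate
Point 2:
  φ: split at 2 digits → 48° and 47.061′; 48 + 47.061/60 = 48.784350
  hemisphere S, so the sign is −
  Longitude: degrees = first 3 digits = 77, minutes = 39.8154; 77 + 39.8154/60 = 77.663590
  E → positive
Point 3:
  Lat: 52.03′ = 0.867167°; total 6.867167
  N → positive
  λ: 1.193′ = 0.019883°; total 73.019883
  E → positive
Point 4:
  φ: 22° + 31/60 + 20/3600 = 22 + 0.516667 + 0.005556 = 22.522222
  S → negative
  Lon: 28′ + 51.63″ = 28.86050′; 172 + 28.86050/60 = 172.481008
  W ⇒ negate
Point 5:
  φ: 66° + 22/60 + 6.9/3600 = 66 + 0.366667 + 0.001917 = 66.368583
  S ⇒ negate
  λ: 118 + 39/60 + 11.4/3600 = 118.653167
  W → negative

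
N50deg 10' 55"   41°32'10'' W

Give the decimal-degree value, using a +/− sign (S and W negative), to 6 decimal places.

50.181944, -41.536111

φ: 50° + 10/60 + 55/3600 = 50 + 0.166667 + 0.015278 = 50.1819444
N ⇒ keep positive
Longitude: 41° + 32/60 + 10/3600 = 41 + 0.533333 + 0.002778 = 41.5361111
W → negative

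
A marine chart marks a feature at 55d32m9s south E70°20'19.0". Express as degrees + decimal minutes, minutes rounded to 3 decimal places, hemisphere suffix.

55° 32.150′ S, 70° 20.317′ E

Lat: 32 + 9/60 = 32.15000′
λ: 20 + 19/60 = 20.31667′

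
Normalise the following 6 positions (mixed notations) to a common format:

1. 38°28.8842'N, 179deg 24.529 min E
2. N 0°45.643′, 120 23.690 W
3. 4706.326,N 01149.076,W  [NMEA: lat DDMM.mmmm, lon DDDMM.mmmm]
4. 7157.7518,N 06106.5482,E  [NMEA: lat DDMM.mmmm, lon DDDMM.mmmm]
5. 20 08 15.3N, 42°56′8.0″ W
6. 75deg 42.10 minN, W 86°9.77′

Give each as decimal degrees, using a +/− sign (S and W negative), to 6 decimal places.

1. 38.481403, 179.408817
2. 0.760717, -120.394833
3. 47.105433, -11.817933
4. 71.962530, 61.109137
5. 20.137583, -42.935556
6. 75.701667, -86.162833

Point 1:
  Lat: 38 + 28.8842/60 = 38.4814033
  N ⇒ keep positive
  λ: 179 + 24.529/60 = 179.4088167
  E → positive
Point 2:
  Lat: 0 + 45.643/60 = 0.7607167
  N → positive
  Longitude: 23.69′ = 0.394833°; total 120.3948333
  W ⇒ negate
Point 3:
  Lat: split at 2 digits → 47° and 6.326′; 47 + 6.326/60 = 47.1054333
  N ⇒ keep positive
  Lon: split at 3 digits → 011° and 49.076′; 11 + 49.076/60 = 11.8179333
  W ⇒ negate
Point 4:
  φ: split at 2 digits → 71° and 57.7518′; 71 + 57.7518/60 = 71.9625300
  N ⇒ keep positive
  Longitude: degrees = first 3 digits = 61, minutes = 6.5482; 61 + 6.5482/60 = 61.1091367
  E → positive
Point 5:
  φ: 20 + 8/60 + 15.3/3600 = 20.1375833
  N ⇒ keep positive
  Longitude: 42° + 56/60 + 8/3600 = 42 + 0.933333 + 0.002222 = 42.9355556
  hemisphere W, so the sign is −
Point 6:
  Lat: 42.1′ = 0.701667°; total 75.7016667
  N ⇒ keep positive
  Longitude: 86 + 9.77/60 = 86.1628333
  W → negative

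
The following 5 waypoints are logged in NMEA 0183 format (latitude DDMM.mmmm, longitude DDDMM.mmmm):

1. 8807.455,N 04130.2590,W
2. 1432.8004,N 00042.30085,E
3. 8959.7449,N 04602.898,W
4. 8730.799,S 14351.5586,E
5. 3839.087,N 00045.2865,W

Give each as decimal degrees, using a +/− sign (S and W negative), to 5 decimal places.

Point 1:
  Latitude: split at 2 digits → 88° and 7.455′; 88 + 7.455/60 = 88.124250
  N → positive
  Lon: degrees = first 3 digits = 41, minutes = 30.259; 41 + 30.259/60 = 41.504317
  W → negative
Point 2:
  Latitude: degrees = first 2 digits = 14, minutes = 32.8004; 14 + 32.8004/60 = 14.546673
  N ⇒ keep positive
  Lon: split at 3 digits → 000° and 42.30085′; 0 + 42.30085/60 = 0.705014
  E ⇒ keep positive
Point 3:
  φ: split at 2 digits → 89° and 59.7449′; 89 + 59.7449/60 = 89.995748
  N ⇒ keep positive
  Lon: split at 3 digits → 046° and 2.898′; 46 + 2.898/60 = 46.048300
  W ⇒ negate
Point 4:
  Latitude: degrees = first 2 digits = 87, minutes = 30.799; 87 + 30.799/60 = 87.513317
  S → negative
  Lon: split at 3 digits → 143° and 51.5586′; 143 + 51.5586/60 = 143.859310
  E ⇒ keep positive
Point 5:
  φ: degrees = first 2 digits = 38, minutes = 39.087; 38 + 39.087/60 = 38.651450
  N ⇒ keep positive
  Lon: split at 3 digits → 000° and 45.2865′; 0 + 45.2865/60 = 0.754775
  W ⇒ negate

1. 88.12425, -41.50432
2. 14.54667, 0.70501
3. 89.99575, -46.04830
4. -87.51332, 143.85931
5. 38.65145, -0.75478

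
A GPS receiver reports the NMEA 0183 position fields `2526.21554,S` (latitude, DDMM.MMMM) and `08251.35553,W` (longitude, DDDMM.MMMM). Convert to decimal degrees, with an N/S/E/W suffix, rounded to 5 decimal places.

Latitude: degrees = first 2 digits = 25, minutes = 26.21554; 25 + 26.21554/60 = 25.436926
Longitude: split at 3 digits → 082° and 51.35553′; 82 + 51.35553/60 = 82.855926

25.43693° S, 82.85593° W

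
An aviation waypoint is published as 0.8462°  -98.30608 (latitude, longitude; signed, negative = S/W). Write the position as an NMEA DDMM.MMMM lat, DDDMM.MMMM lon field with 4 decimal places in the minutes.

0050.7720,N / 09818.3648,W

φ: 0° + 0.846200 × 60 = 0° 50.772000′
Longitude is negative → W; |value| = 98.306080
Longitude: fractional part 0.306080 → 18.364800 minutes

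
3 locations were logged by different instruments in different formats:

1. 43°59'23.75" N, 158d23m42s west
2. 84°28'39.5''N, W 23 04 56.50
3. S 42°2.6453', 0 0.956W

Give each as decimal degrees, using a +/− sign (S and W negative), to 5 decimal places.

Point 1:
  Lat: 43 + 59/60 + 23.75/3600 = 43.989931
  N → positive
  λ: 158 + 23/60 + 42/3600 = 158.395000
  hemisphere W, so the sign is −
Point 2:
  φ: 28′ + 39.5″ = 28.65833′; 84 + 28.65833/60 = 84.477639
  N → positive
  Longitude: 23 + 4/60 + 56.5/3600 = 23.082361
  W ⇒ negate
Point 3:
  Latitude: 2.6453′ = 0.044088°; total 42.044088
  S → negative
  λ: 0 + 0.956/60 = 0.015933
  W ⇒ negate

1. 43.98993, -158.39500
2. 84.47764, -23.08236
3. -42.04409, -0.01593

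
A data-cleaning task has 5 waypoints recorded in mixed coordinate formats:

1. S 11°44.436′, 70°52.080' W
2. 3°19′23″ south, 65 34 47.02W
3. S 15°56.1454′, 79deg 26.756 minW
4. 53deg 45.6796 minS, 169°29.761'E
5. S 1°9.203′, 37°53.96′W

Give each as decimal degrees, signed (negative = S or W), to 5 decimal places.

1. -11.74060, -70.86800
2. -3.32306, -65.57973
3. -15.93576, -79.44593
4. -53.76133, 169.49602
5. -1.15338, -37.89933

Point 1:
  Lat: 44.436′ = 0.740600°; total 11.740600
  hemisphere S, so the sign is −
  Longitude: 70 + 52.08/60 = 70.868000
  hemisphere W, so the sign is −
Point 2:
  φ: 19′ + 23″ = 19.38333′; 3 + 19.38333/60 = 3.323056
  S ⇒ negate
  Longitude: 65° + 34/60 + 47.02/3600 = 65 + 0.566667 + 0.013061 = 65.579728
  W → negative
Point 3:
  Lat: 15 + 56.1454/60 = 15.935757
  S → negative
  λ: 79 + 26.756/60 = 79.445933
  hemisphere W, so the sign is −
Point 4:
  φ: 53 + 45.6796/60 = 53.761327
  S → negative
  λ: 169 + 29.761/60 = 169.496017
  E → positive
Point 5:
  Lat: 1 + 9.203/60 = 1.153383
  hemisphere S, so the sign is −
  λ: 37 + 53.96/60 = 37.899333
  hemisphere W, so the sign is −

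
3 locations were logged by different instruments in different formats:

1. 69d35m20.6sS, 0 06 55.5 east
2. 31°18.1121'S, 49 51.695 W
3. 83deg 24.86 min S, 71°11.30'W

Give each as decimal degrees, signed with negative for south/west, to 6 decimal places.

Point 1:
  φ: 69 + 35/60 + 20.6/3600 = 69.5890556
  S ⇒ negate
  λ: 6′ + 55.5″ = 6.92500′; 0 + 6.92500/60 = 0.1154167
  E → positive
Point 2:
  φ: 18.1121′ = 0.301868°; total 31.3018683
  hemisphere S, so the sign is −
  Longitude: 49 + 51.695/60 = 49.8615833
  W ⇒ negate
Point 3:
  φ: 83 + 24.86/60 = 83.4143333
  hemisphere S, so the sign is −
  Lon: 11.3′ = 0.188333°; total 71.1883333
  hemisphere W, so the sign is −

1. -69.589056, 0.115417
2. -31.301868, -49.861583
3. -83.414333, -71.188333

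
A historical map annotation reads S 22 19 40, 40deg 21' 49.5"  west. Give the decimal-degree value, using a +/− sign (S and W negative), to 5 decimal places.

-22.32778, -40.36375

φ: 22 + 19/60 + 40/3600 = 22.327778
hemisphere S, so the sign is −
λ: 21′ + 49.5″ = 21.82500′; 40 + 21.82500/60 = 40.363750
hemisphere W, so the sign is −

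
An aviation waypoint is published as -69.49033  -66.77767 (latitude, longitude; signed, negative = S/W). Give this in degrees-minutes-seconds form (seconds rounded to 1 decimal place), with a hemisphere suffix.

Latitude is negative → S; |value| = 69.490330
Lat: 0.490330 × 60 = 29.41980′ → 29′, remainder × 60 = 25.188″
Longitude is negative → W; |value| = 66.777670
Lon: whole degrees 66; 46.66020′ → 46′ and 39.612″

69°29′25.2″ S, 66°46′39.6″ W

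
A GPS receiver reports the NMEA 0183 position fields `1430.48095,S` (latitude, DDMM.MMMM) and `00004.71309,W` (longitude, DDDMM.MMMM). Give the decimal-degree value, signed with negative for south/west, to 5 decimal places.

Lat: split at 2 digits → 14° and 30.48095′; 14 + 30.48095/60 = 14.508016
S → negative
Longitude: degrees = first 3 digits = 0, minutes = 4.71309; 0 + 4.71309/60 = 0.078552
W → negative

-14.50802, -0.07855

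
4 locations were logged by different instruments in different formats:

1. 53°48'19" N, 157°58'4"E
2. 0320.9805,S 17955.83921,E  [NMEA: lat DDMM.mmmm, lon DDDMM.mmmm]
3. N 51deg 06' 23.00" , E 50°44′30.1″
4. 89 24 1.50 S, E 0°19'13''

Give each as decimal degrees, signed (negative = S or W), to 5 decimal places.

1. 53.80528, 157.96778
2. -3.34968, 179.93065
3. 51.10639, 50.74169
4. -89.40042, 0.32028

Point 1:
  Lat: 53° + 48/60 + 19/3600 = 53 + 0.800000 + 0.005278 = 53.805278
  N ⇒ keep positive
  Lon: 157° + 58/60 + 4/3600 = 157 + 0.966667 + 0.001111 = 157.967778
  E → positive
Point 2:
  Latitude: split at 2 digits → 03° and 20.9805′; 3 + 20.9805/60 = 3.349675
  S → negative
  Longitude: split at 3 digits → 179° and 55.83921′; 179 + 55.83921/60 = 179.930654
  E → positive
Point 3:
  Latitude: 51 + 6/60 + 23/3600 = 51.106389
  N ⇒ keep positive
  Lon: 44′ + 30.1″ = 44.50167′; 50 + 44.50167/60 = 50.741694
  E ⇒ keep positive
Point 4:
  Lat: 89 + 24/60 + 1.5/3600 = 89.400417
  S ⇒ negate
  λ: 19′ + 13″ = 19.21667′; 0 + 19.21667/60 = 0.320278
  E → positive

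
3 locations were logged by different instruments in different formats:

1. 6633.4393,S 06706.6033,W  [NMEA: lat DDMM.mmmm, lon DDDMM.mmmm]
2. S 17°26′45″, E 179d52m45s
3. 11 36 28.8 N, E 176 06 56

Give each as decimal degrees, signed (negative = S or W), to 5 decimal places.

1. -66.55732, -67.11006
2. -17.44583, 179.87917
3. 11.60800, 176.11556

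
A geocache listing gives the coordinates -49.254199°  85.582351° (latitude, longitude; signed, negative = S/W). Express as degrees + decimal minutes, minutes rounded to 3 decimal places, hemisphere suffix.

Latitude is negative → S; |value| = 49.254199
Lat: fractional part 0.254199 → 15.25194 minutes
λ: fractional part 0.582351 → 34.94106 minutes

49° 15.252′ S, 85° 34.941′ E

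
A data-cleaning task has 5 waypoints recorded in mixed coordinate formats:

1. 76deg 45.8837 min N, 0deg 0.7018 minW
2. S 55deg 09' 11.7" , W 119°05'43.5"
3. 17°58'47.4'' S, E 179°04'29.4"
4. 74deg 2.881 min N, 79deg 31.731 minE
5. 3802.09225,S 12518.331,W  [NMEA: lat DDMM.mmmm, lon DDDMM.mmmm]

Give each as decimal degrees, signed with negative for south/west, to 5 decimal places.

Point 1:
  Latitude: 45.8837′ = 0.764728°; total 76.764728
  N → positive
  Lon: 0.7018′ = 0.011697°; total 0.011697
  hemisphere W, so the sign is −
Point 2:
  Lat: 55° + 9/60 + 11.7/3600 = 55 + 0.150000 + 0.003250 = 55.153250
  S → negative
  Longitude: 119 + 5/60 + 43.5/3600 = 119.095417
  W → negative
Point 3:
  Lat: 17° + 58/60 + 47.4/3600 = 17 + 0.966667 + 0.013167 = 17.979833
  S ⇒ negate
  Longitude: 4′ + 29.4″ = 4.49000′; 179 + 4.49000/60 = 179.074833
  E ⇒ keep positive
Point 4:
  Latitude: 2.881′ = 0.048017°; total 74.048017
  N ⇒ keep positive
  Longitude: 79 + 31.731/60 = 79.528850
  E ⇒ keep positive
Point 5:
  Lat: split at 2 digits → 38° and 2.09225′; 38 + 2.09225/60 = 38.034871
  S → negative
  Lon: split at 3 digits → 125° and 18.331′; 125 + 18.331/60 = 125.305517
  hemisphere W, so the sign is −

1. 76.76473, -0.01170
2. -55.15325, -119.09542
3. -17.97983, 179.07483
4. 74.04802, 79.52885
5. -38.03487, -125.30552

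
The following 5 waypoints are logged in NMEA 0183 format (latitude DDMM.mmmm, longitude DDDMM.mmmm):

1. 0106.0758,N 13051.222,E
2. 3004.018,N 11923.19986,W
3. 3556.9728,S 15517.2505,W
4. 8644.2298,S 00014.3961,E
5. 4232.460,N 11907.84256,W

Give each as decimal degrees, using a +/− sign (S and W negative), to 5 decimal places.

1. 1.10126, 130.85370
2. 30.06697, -119.38666
3. -35.94955, -155.28751
4. -86.73716, 0.23994
5. 42.54100, -119.13071

Point 1:
  Latitude: degrees = first 2 digits = 1, minutes = 6.0758; 1 + 6.0758/60 = 1.101263
  N ⇒ keep positive
  λ: degrees = first 3 digits = 130, minutes = 51.222; 130 + 51.222/60 = 130.853700
  E → positive
Point 2:
  φ: split at 2 digits → 30° and 4.018′; 30 + 4.018/60 = 30.066967
  N ⇒ keep positive
  λ: degrees = first 3 digits = 119, minutes = 23.19986; 119 + 23.19986/60 = 119.386664
  W → negative
Point 3:
  Lat: degrees = first 2 digits = 35, minutes = 56.9728; 35 + 56.9728/60 = 35.949547
  hemisphere S, so the sign is −
  Longitude: split at 3 digits → 155° and 17.2505′; 155 + 17.2505/60 = 155.287508
  W ⇒ negate
Point 4:
  Lat: degrees = first 2 digits = 86, minutes = 44.2298; 86 + 44.2298/60 = 86.737163
  S ⇒ negate
  Lon: degrees = first 3 digits = 0, minutes = 14.3961; 0 + 14.3961/60 = 0.239935
  E → positive
Point 5:
  Latitude: split at 2 digits → 42° and 32.46′; 42 + 32.46/60 = 42.541000
  N ⇒ keep positive
  λ: degrees = first 3 digits = 119, minutes = 7.84256; 119 + 7.84256/60 = 119.130709
  hemisphere W, so the sign is −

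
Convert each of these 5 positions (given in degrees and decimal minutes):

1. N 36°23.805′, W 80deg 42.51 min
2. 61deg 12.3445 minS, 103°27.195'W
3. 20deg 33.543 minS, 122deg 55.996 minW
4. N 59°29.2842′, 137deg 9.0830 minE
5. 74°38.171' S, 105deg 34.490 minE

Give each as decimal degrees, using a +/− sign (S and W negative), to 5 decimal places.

1. 36.39675, -80.70850
2. -61.20574, -103.45325
3. -20.55905, -122.93327
4. 59.48807, 137.15138
5. -74.63618, 105.57483

Point 1:
  φ: 23.805′ = 0.396750°; total 36.396750
  N ⇒ keep positive
  Longitude: 42.51′ = 0.708500°; total 80.708500
  W ⇒ negate
Point 2:
  Lat: 61 + 12.3445/60 = 61.205742
  hemisphere S, so the sign is −
  Lon: 103 + 27.195/60 = 103.453250
  hemisphere W, so the sign is −
Point 3:
  Latitude: 33.543′ = 0.559050°; total 20.559050
  S ⇒ negate
  λ: 55.996′ = 0.933267°; total 122.933267
  W → negative
Point 4:
  Lat: 29.2842′ = 0.488070°; total 59.488070
  N ⇒ keep positive
  λ: 9.083′ = 0.151383°; total 137.151383
  E ⇒ keep positive
Point 5:
  Lat: 38.171′ = 0.636183°; total 74.636183
  hemisphere S, so the sign is −
  Lon: 34.49′ = 0.574833°; total 105.574833
  E → positive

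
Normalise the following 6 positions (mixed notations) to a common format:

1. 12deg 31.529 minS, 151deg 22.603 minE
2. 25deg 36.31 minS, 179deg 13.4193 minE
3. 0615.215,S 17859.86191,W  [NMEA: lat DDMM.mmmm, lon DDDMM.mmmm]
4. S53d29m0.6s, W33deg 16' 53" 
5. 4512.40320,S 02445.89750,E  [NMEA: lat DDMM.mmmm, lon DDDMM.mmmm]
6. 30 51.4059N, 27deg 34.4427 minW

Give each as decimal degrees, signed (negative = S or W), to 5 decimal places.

Point 1:
  φ: 31.529′ = 0.525483°; total 12.525483
  S ⇒ negate
  Lon: 22.603′ = 0.376717°; total 151.376717
  E ⇒ keep positive
Point 2:
  φ: 36.31′ = 0.605167°; total 25.605167
  S ⇒ negate
  Longitude: 179 + 13.4193/60 = 179.223655
  E → positive
Point 3:
  Latitude: split at 2 digits → 06° and 15.215′; 6 + 15.215/60 = 6.253583
  S ⇒ negate
  λ: degrees = first 3 digits = 178, minutes = 59.86191; 178 + 59.86191/60 = 178.997699
  hemisphere W, so the sign is −
Point 4:
  Latitude: 53° + 29/60 + 0.6/3600 = 53 + 0.483333 + 0.000167 = 53.483500
  hemisphere S, so the sign is −
  Lon: 33 + 16/60 + 53/3600 = 33.281389
  W ⇒ negate
Point 5:
  Latitude: split at 2 digits → 45° and 12.4032′; 45 + 12.4032/60 = 45.206720
  hemisphere S, so the sign is −
  Longitude: degrees = first 3 digits = 24, minutes = 45.8975; 24 + 45.8975/60 = 24.764958
  E → positive
Point 6:
  φ: 30 + 51.4059/60 = 30.856765
  N ⇒ keep positive
  Longitude: 27 + 34.4427/60 = 27.574045
  W → negative

1. -12.52548, 151.37672
2. -25.60517, 179.22366
3. -6.25358, -178.99770
4. -53.48350, -33.28139
5. -45.20672, 24.76496
6. 30.85677, -27.57405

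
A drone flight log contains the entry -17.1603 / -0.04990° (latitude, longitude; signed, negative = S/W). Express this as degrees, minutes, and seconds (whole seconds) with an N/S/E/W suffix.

17°09′37″ S, 0°03′0″ W

Latitude is negative → S; |value| = 17.160300
Lat: 0.160300 × 60 = 9.61800′ → 9′, remainder × 60 = 37.08″
Longitude is negative → W; |value| = 0.049900
λ: 0.049900° → 2.99400′; 0.99400 × 60 = 59.64″
rounding gives 60″ → carry → 0°03′0″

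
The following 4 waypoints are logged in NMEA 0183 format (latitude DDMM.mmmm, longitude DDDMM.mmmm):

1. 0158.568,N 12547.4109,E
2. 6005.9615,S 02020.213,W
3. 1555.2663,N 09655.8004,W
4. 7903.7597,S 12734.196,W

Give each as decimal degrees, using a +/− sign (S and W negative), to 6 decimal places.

Point 1:
  φ: degrees = first 2 digits = 1, minutes = 58.568; 1 + 58.568/60 = 1.9761333
  N ⇒ keep positive
  λ: split at 3 digits → 125° and 47.4109′; 125 + 47.4109/60 = 125.7901817
  E ⇒ keep positive
Point 2:
  Latitude: split at 2 digits → 60° and 5.9615′; 60 + 5.9615/60 = 60.0993583
  S ⇒ negate
  λ: split at 3 digits → 020° and 20.213′; 20 + 20.213/60 = 20.3368833
  W → negative
Point 3:
  Lat: degrees = first 2 digits = 15, minutes = 55.2663; 15 + 55.2663/60 = 15.9211050
  N → positive
  λ: split at 3 digits → 096° and 55.8004′; 96 + 55.8004/60 = 96.9300067
  hemisphere W, so the sign is −
Point 4:
  φ: split at 2 digits → 79° and 3.7597′; 79 + 3.7597/60 = 79.0626617
  hemisphere S, so the sign is −
  Lon: split at 3 digits → 127° and 34.196′; 127 + 34.196/60 = 127.5699333
  hemisphere W, so the sign is −

1. 1.976133, 125.790182
2. -60.099358, -20.336883
3. 15.921105, -96.930007
4. -79.062662, -127.569933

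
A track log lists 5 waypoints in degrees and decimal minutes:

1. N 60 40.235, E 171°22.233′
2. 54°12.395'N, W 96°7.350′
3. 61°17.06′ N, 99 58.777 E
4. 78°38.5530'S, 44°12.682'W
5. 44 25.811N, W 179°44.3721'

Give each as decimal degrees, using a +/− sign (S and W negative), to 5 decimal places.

Point 1:
  Lat: 60 + 40.235/60 = 60.670583
  N → positive
  Longitude: 22.233′ = 0.370550°; total 171.370550
  E → positive
Point 2:
  Lat: 12.395′ = 0.206583°; total 54.206583
  N ⇒ keep positive
  λ: 96 + 7.35/60 = 96.122500
  W ⇒ negate
Point 3:
  φ: 61 + 17.06/60 = 61.284333
  N ⇒ keep positive
  Longitude: 58.777′ = 0.979617°; total 99.979617
  E → positive
Point 4:
  φ: 38.553′ = 0.642550°; total 78.642550
  hemisphere S, so the sign is −
  λ: 44 + 12.682/60 = 44.211367
  W ⇒ negate
Point 5:
  Latitude: 44 + 25.811/60 = 44.430183
  N → positive
  λ: 179 + 44.3721/60 = 179.739535
  W → negative

1. 60.67058, 171.37055
2. 54.20658, -96.12250
3. 61.28433, 99.97962
4. -78.64255, -44.21137
5. 44.43018, -179.73954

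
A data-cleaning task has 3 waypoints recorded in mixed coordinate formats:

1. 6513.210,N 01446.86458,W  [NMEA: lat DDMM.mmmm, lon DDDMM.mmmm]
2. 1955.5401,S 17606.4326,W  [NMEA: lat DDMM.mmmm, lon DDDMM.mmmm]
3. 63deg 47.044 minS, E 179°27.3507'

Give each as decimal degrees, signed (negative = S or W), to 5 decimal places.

Point 1:
  φ: degrees = first 2 digits = 65, minutes = 13.21; 65 + 13.21/60 = 65.220167
  N ⇒ keep positive
  Lon: degrees = first 3 digits = 14, minutes = 46.86458; 14 + 46.86458/60 = 14.781076
  hemisphere W, so the sign is −
Point 2:
  Lat: degrees = first 2 digits = 19, minutes = 55.5401; 19 + 55.5401/60 = 19.925668
  S ⇒ negate
  Longitude: split at 3 digits → 176° and 6.4326′; 176 + 6.4326/60 = 176.107210
  hemisphere W, so the sign is −
Point 3:
  Latitude: 47.044′ = 0.784067°; total 63.784067
  S → negative
  Lon: 179 + 27.3507/60 = 179.455845
  E ⇒ keep positive

1. 65.22017, -14.78108
2. -19.92567, -176.10721
3. -63.78407, 179.45585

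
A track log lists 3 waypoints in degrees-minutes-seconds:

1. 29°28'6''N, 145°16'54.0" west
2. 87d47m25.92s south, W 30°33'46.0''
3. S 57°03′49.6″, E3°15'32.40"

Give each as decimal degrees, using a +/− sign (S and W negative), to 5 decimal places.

Point 1:
  φ: 29 + 28/60 + 6/3600 = 29.468333
  N → positive
  λ: 16′ + 54″ = 16.90000′; 145 + 16.90000/60 = 145.281667
  W → negative
Point 2:
  Latitude: 87 + 47/60 + 25.92/3600 = 87.790533
  hemisphere S, so the sign is −
  Longitude: 30° + 33/60 + 46/3600 = 30 + 0.550000 + 0.012778 = 30.562778
  hemisphere W, so the sign is −
Point 3:
  φ: 3′ + 49.6″ = 3.82667′; 57 + 3.82667/60 = 57.063778
  S → negative
  λ: 15′ + 32.4″ = 15.54000′; 3 + 15.54000/60 = 3.259000
  E → positive

1. 29.46833, -145.28167
2. -87.79053, -30.56278
3. -57.06378, 3.25900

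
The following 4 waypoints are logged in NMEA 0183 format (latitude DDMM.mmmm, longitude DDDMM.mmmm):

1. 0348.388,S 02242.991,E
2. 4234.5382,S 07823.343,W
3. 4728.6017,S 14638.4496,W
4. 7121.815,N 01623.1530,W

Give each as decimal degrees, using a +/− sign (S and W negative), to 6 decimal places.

1. -3.806467, 22.716517
2. -42.575637, -78.389050
3. -47.476695, -146.640827
4. 71.363583, -16.385883

Point 1:
  φ: degrees = first 2 digits = 3, minutes = 48.388; 3 + 48.388/60 = 3.8064667
  hemisphere S, so the sign is −
  Lon: split at 3 digits → 022° and 42.991′; 22 + 42.991/60 = 22.7165167
  E ⇒ keep positive
Point 2:
  Lat: split at 2 digits → 42° and 34.5382′; 42 + 34.5382/60 = 42.5756367
  S ⇒ negate
  Longitude: split at 3 digits → 078° and 23.343′; 78 + 23.343/60 = 78.3890500
  W → negative
Point 3:
  φ: degrees = first 2 digits = 47, minutes = 28.6017; 47 + 28.6017/60 = 47.4766950
  hemisphere S, so the sign is −
  λ: split at 3 digits → 146° and 38.4496′; 146 + 38.4496/60 = 146.6408267
  hemisphere W, so the sign is −
Point 4:
  φ: split at 2 digits → 71° and 21.815′; 71 + 21.815/60 = 71.3635833
  N → positive
  λ: degrees = first 3 digits = 16, minutes = 23.153; 16 + 23.153/60 = 16.3858833
  hemisphere W, so the sign is −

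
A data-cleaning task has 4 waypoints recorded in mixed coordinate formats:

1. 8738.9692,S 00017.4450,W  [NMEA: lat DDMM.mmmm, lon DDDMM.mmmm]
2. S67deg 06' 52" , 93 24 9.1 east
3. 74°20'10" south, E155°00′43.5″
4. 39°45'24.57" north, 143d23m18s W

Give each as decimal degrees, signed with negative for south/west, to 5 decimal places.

1. -87.64949, -0.29075
2. -67.11444, 93.40253
3. -74.33611, 155.01208
4. 39.75683, -143.38833

Point 1:
  Latitude: degrees = first 2 digits = 87, minutes = 38.9692; 87 + 38.9692/60 = 87.649487
  S → negative
  Longitude: split at 3 digits → 000° and 17.445′; 0 + 17.445/60 = 0.290750
  W → negative
Point 2:
  Latitude: 67° + 6/60 + 52/3600 = 67 + 0.100000 + 0.014444 = 67.114444
  S → negative
  λ: 93 + 24/60 + 9.1/3600 = 93.402528
  E ⇒ keep positive
Point 3:
  φ: 74 + 20/60 + 10/3600 = 74.336111
  S ⇒ negate
  Lon: 155 + 0/60 + 43.5/3600 = 155.012083
  E → positive
Point 4:
  φ: 45′ + 24.57″ = 45.40950′; 39 + 45.40950/60 = 39.756825
  N ⇒ keep positive
  λ: 143 + 23/60 + 18/3600 = 143.388333
  W ⇒ negate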